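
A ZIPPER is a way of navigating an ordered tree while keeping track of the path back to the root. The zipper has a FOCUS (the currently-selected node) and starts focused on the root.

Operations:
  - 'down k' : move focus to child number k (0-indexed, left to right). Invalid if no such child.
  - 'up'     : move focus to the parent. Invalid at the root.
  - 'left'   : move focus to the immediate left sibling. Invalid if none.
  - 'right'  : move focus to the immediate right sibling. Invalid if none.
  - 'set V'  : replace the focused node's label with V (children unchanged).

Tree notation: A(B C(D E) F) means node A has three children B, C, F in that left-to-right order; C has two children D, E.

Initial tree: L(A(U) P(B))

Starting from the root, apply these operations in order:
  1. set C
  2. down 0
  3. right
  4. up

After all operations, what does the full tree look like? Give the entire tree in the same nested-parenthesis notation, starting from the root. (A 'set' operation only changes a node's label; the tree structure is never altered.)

Answer: C(A(U) P(B))

Derivation:
Step 1 (set C): focus=C path=root depth=0 children=['A', 'P'] (at root)
Step 2 (down 0): focus=A path=0 depth=1 children=['U'] left=[] right=['P'] parent=C
Step 3 (right): focus=P path=1 depth=1 children=['B'] left=['A'] right=[] parent=C
Step 4 (up): focus=C path=root depth=0 children=['A', 'P'] (at root)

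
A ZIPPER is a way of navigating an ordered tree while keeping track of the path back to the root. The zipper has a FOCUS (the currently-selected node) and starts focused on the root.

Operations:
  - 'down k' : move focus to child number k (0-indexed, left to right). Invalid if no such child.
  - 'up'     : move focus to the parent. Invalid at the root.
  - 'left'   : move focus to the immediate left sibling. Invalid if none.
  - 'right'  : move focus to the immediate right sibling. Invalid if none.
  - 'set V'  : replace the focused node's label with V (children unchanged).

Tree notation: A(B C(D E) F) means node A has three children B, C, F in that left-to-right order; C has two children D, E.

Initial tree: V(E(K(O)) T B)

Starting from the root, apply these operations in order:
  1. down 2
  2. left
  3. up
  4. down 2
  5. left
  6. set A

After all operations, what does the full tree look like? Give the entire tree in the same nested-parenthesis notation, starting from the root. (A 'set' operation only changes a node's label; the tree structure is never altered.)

Answer: V(E(K(O)) A B)

Derivation:
Step 1 (down 2): focus=B path=2 depth=1 children=[] left=['E', 'T'] right=[] parent=V
Step 2 (left): focus=T path=1 depth=1 children=[] left=['E'] right=['B'] parent=V
Step 3 (up): focus=V path=root depth=0 children=['E', 'T', 'B'] (at root)
Step 4 (down 2): focus=B path=2 depth=1 children=[] left=['E', 'T'] right=[] parent=V
Step 5 (left): focus=T path=1 depth=1 children=[] left=['E'] right=['B'] parent=V
Step 6 (set A): focus=A path=1 depth=1 children=[] left=['E'] right=['B'] parent=V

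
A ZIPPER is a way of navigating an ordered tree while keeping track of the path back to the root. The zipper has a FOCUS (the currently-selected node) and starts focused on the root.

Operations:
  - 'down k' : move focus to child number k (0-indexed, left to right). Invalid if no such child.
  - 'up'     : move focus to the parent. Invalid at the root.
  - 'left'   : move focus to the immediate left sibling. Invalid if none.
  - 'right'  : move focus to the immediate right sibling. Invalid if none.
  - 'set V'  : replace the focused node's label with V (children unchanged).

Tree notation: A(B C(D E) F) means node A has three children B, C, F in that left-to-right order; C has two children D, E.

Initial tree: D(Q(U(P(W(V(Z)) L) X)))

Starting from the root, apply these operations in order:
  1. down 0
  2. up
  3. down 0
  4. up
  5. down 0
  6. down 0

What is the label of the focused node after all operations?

Answer: U

Derivation:
Step 1 (down 0): focus=Q path=0 depth=1 children=['U'] left=[] right=[] parent=D
Step 2 (up): focus=D path=root depth=0 children=['Q'] (at root)
Step 3 (down 0): focus=Q path=0 depth=1 children=['U'] left=[] right=[] parent=D
Step 4 (up): focus=D path=root depth=0 children=['Q'] (at root)
Step 5 (down 0): focus=Q path=0 depth=1 children=['U'] left=[] right=[] parent=D
Step 6 (down 0): focus=U path=0/0 depth=2 children=['P', 'X'] left=[] right=[] parent=Q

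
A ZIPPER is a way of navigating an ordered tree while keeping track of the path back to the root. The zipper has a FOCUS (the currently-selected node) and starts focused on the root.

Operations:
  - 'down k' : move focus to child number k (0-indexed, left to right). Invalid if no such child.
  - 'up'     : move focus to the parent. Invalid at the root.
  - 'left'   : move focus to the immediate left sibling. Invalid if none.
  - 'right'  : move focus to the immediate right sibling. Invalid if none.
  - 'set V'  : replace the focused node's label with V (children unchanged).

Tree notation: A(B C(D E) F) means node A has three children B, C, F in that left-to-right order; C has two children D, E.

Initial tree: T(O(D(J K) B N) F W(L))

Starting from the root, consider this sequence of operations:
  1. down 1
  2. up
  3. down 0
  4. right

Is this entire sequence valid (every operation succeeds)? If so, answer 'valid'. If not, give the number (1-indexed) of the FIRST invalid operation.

Answer: valid

Derivation:
Step 1 (down 1): focus=F path=1 depth=1 children=[] left=['O'] right=['W'] parent=T
Step 2 (up): focus=T path=root depth=0 children=['O', 'F', 'W'] (at root)
Step 3 (down 0): focus=O path=0 depth=1 children=['D', 'B', 'N'] left=[] right=['F', 'W'] parent=T
Step 4 (right): focus=F path=1 depth=1 children=[] left=['O'] right=['W'] parent=T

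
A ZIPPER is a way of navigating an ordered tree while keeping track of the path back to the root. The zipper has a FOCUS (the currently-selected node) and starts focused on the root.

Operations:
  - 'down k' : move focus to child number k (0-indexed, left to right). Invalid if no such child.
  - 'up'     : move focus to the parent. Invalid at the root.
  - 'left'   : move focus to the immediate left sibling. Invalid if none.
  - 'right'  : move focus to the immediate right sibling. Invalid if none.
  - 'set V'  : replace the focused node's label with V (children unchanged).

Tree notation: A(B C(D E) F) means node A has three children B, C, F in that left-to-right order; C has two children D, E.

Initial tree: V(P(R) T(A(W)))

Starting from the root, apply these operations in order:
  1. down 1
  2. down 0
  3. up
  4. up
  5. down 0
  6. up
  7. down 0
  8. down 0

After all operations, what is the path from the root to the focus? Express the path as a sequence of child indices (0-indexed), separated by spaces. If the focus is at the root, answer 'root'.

Answer: 0 0

Derivation:
Step 1 (down 1): focus=T path=1 depth=1 children=['A'] left=['P'] right=[] parent=V
Step 2 (down 0): focus=A path=1/0 depth=2 children=['W'] left=[] right=[] parent=T
Step 3 (up): focus=T path=1 depth=1 children=['A'] left=['P'] right=[] parent=V
Step 4 (up): focus=V path=root depth=0 children=['P', 'T'] (at root)
Step 5 (down 0): focus=P path=0 depth=1 children=['R'] left=[] right=['T'] parent=V
Step 6 (up): focus=V path=root depth=0 children=['P', 'T'] (at root)
Step 7 (down 0): focus=P path=0 depth=1 children=['R'] left=[] right=['T'] parent=V
Step 8 (down 0): focus=R path=0/0 depth=2 children=[] left=[] right=[] parent=P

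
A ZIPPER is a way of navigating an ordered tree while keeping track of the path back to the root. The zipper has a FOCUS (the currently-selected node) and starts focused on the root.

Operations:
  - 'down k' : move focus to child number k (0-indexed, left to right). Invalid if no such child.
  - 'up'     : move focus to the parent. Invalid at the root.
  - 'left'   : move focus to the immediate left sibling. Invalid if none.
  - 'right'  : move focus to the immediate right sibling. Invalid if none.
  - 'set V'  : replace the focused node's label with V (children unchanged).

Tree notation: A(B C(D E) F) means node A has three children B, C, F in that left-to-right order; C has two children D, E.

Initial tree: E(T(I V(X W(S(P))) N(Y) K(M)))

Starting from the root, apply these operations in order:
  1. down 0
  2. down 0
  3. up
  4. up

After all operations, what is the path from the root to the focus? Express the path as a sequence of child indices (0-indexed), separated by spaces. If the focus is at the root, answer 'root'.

Step 1 (down 0): focus=T path=0 depth=1 children=['I', 'V', 'N', 'K'] left=[] right=[] parent=E
Step 2 (down 0): focus=I path=0/0 depth=2 children=[] left=[] right=['V', 'N', 'K'] parent=T
Step 3 (up): focus=T path=0 depth=1 children=['I', 'V', 'N', 'K'] left=[] right=[] parent=E
Step 4 (up): focus=E path=root depth=0 children=['T'] (at root)

Answer: root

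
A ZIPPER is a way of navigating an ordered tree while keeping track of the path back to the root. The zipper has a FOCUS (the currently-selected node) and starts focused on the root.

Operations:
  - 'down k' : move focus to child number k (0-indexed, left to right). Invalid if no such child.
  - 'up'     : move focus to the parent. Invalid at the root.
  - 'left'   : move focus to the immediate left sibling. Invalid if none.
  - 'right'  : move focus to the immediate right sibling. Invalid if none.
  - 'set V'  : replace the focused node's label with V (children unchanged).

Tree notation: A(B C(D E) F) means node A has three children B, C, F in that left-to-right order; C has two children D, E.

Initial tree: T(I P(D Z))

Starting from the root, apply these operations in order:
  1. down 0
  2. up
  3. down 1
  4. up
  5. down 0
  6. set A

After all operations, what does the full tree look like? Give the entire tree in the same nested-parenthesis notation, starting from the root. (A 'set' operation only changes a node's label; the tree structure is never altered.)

Step 1 (down 0): focus=I path=0 depth=1 children=[] left=[] right=['P'] parent=T
Step 2 (up): focus=T path=root depth=0 children=['I', 'P'] (at root)
Step 3 (down 1): focus=P path=1 depth=1 children=['D', 'Z'] left=['I'] right=[] parent=T
Step 4 (up): focus=T path=root depth=0 children=['I', 'P'] (at root)
Step 5 (down 0): focus=I path=0 depth=1 children=[] left=[] right=['P'] parent=T
Step 6 (set A): focus=A path=0 depth=1 children=[] left=[] right=['P'] parent=T

Answer: T(A P(D Z))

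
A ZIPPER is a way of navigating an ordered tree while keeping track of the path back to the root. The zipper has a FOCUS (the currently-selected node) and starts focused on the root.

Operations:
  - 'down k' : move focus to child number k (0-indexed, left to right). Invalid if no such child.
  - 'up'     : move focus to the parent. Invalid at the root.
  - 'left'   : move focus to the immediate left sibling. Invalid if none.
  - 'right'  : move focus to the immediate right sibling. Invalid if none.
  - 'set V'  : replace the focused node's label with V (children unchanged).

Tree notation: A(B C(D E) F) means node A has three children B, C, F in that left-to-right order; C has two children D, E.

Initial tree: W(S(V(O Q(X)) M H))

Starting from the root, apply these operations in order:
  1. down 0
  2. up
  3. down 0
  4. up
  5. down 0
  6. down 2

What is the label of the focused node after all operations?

Step 1 (down 0): focus=S path=0 depth=1 children=['V', 'M', 'H'] left=[] right=[] parent=W
Step 2 (up): focus=W path=root depth=0 children=['S'] (at root)
Step 3 (down 0): focus=S path=0 depth=1 children=['V', 'M', 'H'] left=[] right=[] parent=W
Step 4 (up): focus=W path=root depth=0 children=['S'] (at root)
Step 5 (down 0): focus=S path=0 depth=1 children=['V', 'M', 'H'] left=[] right=[] parent=W
Step 6 (down 2): focus=H path=0/2 depth=2 children=[] left=['V', 'M'] right=[] parent=S

Answer: H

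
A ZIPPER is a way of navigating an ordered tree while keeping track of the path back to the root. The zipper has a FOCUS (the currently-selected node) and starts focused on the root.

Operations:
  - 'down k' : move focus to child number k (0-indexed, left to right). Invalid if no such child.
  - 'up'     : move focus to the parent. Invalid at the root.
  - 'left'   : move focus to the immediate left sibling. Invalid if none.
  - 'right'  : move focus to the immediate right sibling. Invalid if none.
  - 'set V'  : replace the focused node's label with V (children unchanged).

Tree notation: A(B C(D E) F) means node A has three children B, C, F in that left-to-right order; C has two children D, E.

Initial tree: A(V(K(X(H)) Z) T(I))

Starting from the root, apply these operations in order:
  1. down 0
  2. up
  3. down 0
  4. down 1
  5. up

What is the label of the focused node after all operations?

Answer: V

Derivation:
Step 1 (down 0): focus=V path=0 depth=1 children=['K', 'Z'] left=[] right=['T'] parent=A
Step 2 (up): focus=A path=root depth=0 children=['V', 'T'] (at root)
Step 3 (down 0): focus=V path=0 depth=1 children=['K', 'Z'] left=[] right=['T'] parent=A
Step 4 (down 1): focus=Z path=0/1 depth=2 children=[] left=['K'] right=[] parent=V
Step 5 (up): focus=V path=0 depth=1 children=['K', 'Z'] left=[] right=['T'] parent=A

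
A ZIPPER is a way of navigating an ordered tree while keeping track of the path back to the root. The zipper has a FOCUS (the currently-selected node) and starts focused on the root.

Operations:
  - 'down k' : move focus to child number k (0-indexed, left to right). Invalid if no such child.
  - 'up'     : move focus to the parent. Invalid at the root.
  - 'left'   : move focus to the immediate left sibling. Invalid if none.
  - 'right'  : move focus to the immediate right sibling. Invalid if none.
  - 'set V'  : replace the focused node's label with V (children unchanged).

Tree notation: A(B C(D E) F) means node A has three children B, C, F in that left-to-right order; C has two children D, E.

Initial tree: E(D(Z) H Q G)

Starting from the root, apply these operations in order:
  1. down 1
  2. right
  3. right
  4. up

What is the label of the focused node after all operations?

Step 1 (down 1): focus=H path=1 depth=1 children=[] left=['D'] right=['Q', 'G'] parent=E
Step 2 (right): focus=Q path=2 depth=1 children=[] left=['D', 'H'] right=['G'] parent=E
Step 3 (right): focus=G path=3 depth=1 children=[] left=['D', 'H', 'Q'] right=[] parent=E
Step 4 (up): focus=E path=root depth=0 children=['D', 'H', 'Q', 'G'] (at root)

Answer: E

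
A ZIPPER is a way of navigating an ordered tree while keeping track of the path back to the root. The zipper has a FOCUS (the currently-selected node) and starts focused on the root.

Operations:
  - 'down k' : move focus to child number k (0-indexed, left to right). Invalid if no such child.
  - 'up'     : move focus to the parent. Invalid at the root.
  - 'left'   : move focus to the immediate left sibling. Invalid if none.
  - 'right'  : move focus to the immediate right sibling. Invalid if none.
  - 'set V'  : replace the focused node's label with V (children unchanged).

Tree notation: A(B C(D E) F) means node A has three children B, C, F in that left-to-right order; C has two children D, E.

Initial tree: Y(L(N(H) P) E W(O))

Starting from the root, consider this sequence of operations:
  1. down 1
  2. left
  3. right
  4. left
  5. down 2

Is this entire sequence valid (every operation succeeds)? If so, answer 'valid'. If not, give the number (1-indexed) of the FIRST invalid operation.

Answer: 5

Derivation:
Step 1 (down 1): focus=E path=1 depth=1 children=[] left=['L'] right=['W'] parent=Y
Step 2 (left): focus=L path=0 depth=1 children=['N', 'P'] left=[] right=['E', 'W'] parent=Y
Step 3 (right): focus=E path=1 depth=1 children=[] left=['L'] right=['W'] parent=Y
Step 4 (left): focus=L path=0 depth=1 children=['N', 'P'] left=[] right=['E', 'W'] parent=Y
Step 5 (down 2): INVALID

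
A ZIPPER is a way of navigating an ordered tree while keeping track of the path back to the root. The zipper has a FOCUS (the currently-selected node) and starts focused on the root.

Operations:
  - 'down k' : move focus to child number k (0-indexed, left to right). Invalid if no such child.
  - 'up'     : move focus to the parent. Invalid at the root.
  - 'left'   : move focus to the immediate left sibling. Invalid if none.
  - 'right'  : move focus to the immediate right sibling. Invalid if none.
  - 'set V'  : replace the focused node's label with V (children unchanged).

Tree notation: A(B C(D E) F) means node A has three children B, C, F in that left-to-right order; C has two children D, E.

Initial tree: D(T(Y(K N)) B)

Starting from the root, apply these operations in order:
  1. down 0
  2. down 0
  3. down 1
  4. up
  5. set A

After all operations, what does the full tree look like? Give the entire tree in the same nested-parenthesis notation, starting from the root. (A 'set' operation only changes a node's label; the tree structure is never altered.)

Answer: D(T(A(K N)) B)

Derivation:
Step 1 (down 0): focus=T path=0 depth=1 children=['Y'] left=[] right=['B'] parent=D
Step 2 (down 0): focus=Y path=0/0 depth=2 children=['K', 'N'] left=[] right=[] parent=T
Step 3 (down 1): focus=N path=0/0/1 depth=3 children=[] left=['K'] right=[] parent=Y
Step 4 (up): focus=Y path=0/0 depth=2 children=['K', 'N'] left=[] right=[] parent=T
Step 5 (set A): focus=A path=0/0 depth=2 children=['K', 'N'] left=[] right=[] parent=T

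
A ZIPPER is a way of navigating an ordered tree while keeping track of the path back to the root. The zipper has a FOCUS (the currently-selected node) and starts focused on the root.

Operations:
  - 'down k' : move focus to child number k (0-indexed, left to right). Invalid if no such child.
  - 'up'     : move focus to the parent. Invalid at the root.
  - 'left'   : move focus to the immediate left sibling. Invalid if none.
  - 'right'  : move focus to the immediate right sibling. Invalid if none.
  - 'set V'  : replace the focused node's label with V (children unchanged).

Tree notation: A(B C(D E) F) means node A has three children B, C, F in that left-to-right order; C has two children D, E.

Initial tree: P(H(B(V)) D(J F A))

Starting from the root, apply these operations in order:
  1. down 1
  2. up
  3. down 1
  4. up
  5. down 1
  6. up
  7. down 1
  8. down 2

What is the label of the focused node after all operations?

Answer: A

Derivation:
Step 1 (down 1): focus=D path=1 depth=1 children=['J', 'F', 'A'] left=['H'] right=[] parent=P
Step 2 (up): focus=P path=root depth=0 children=['H', 'D'] (at root)
Step 3 (down 1): focus=D path=1 depth=1 children=['J', 'F', 'A'] left=['H'] right=[] parent=P
Step 4 (up): focus=P path=root depth=0 children=['H', 'D'] (at root)
Step 5 (down 1): focus=D path=1 depth=1 children=['J', 'F', 'A'] left=['H'] right=[] parent=P
Step 6 (up): focus=P path=root depth=0 children=['H', 'D'] (at root)
Step 7 (down 1): focus=D path=1 depth=1 children=['J', 'F', 'A'] left=['H'] right=[] parent=P
Step 8 (down 2): focus=A path=1/2 depth=2 children=[] left=['J', 'F'] right=[] parent=D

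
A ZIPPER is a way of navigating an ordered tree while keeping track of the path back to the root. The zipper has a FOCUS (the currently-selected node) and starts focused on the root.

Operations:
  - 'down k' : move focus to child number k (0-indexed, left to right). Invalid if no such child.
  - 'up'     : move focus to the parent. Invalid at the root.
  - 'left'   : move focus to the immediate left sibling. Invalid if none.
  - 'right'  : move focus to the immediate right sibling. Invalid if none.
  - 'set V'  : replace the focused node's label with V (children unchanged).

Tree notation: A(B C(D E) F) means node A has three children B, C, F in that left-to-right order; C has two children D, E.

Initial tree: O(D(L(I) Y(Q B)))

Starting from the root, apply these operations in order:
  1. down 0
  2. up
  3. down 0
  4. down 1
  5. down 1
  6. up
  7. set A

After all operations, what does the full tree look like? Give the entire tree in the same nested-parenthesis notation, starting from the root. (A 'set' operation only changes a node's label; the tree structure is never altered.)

Step 1 (down 0): focus=D path=0 depth=1 children=['L', 'Y'] left=[] right=[] parent=O
Step 2 (up): focus=O path=root depth=0 children=['D'] (at root)
Step 3 (down 0): focus=D path=0 depth=1 children=['L', 'Y'] left=[] right=[] parent=O
Step 4 (down 1): focus=Y path=0/1 depth=2 children=['Q', 'B'] left=['L'] right=[] parent=D
Step 5 (down 1): focus=B path=0/1/1 depth=3 children=[] left=['Q'] right=[] parent=Y
Step 6 (up): focus=Y path=0/1 depth=2 children=['Q', 'B'] left=['L'] right=[] parent=D
Step 7 (set A): focus=A path=0/1 depth=2 children=['Q', 'B'] left=['L'] right=[] parent=D

Answer: O(D(L(I) A(Q B)))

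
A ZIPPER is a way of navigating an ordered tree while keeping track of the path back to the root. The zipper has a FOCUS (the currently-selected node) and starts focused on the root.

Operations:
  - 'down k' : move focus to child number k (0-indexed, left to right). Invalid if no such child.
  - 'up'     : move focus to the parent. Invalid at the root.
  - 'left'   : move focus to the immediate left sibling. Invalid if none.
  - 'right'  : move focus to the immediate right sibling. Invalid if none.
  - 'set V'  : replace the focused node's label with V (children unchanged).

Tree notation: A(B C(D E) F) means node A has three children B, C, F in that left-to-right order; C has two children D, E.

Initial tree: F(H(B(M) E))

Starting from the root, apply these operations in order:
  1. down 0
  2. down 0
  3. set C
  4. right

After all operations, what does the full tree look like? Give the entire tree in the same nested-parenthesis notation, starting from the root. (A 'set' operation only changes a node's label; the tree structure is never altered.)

Answer: F(H(C(M) E))

Derivation:
Step 1 (down 0): focus=H path=0 depth=1 children=['B', 'E'] left=[] right=[] parent=F
Step 2 (down 0): focus=B path=0/0 depth=2 children=['M'] left=[] right=['E'] parent=H
Step 3 (set C): focus=C path=0/0 depth=2 children=['M'] left=[] right=['E'] parent=H
Step 4 (right): focus=E path=0/1 depth=2 children=[] left=['C'] right=[] parent=H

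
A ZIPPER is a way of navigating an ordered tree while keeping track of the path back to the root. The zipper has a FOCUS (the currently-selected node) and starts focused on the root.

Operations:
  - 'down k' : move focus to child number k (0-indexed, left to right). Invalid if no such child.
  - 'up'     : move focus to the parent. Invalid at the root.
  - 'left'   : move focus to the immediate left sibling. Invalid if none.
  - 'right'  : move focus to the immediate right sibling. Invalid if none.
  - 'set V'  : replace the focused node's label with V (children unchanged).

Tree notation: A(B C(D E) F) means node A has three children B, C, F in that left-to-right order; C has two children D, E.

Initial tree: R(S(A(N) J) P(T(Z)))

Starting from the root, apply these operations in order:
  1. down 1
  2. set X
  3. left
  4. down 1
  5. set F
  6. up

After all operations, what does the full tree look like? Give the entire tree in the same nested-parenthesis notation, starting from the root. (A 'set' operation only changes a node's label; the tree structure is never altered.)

Answer: R(S(A(N) F) X(T(Z)))

Derivation:
Step 1 (down 1): focus=P path=1 depth=1 children=['T'] left=['S'] right=[] parent=R
Step 2 (set X): focus=X path=1 depth=1 children=['T'] left=['S'] right=[] parent=R
Step 3 (left): focus=S path=0 depth=1 children=['A', 'J'] left=[] right=['X'] parent=R
Step 4 (down 1): focus=J path=0/1 depth=2 children=[] left=['A'] right=[] parent=S
Step 5 (set F): focus=F path=0/1 depth=2 children=[] left=['A'] right=[] parent=S
Step 6 (up): focus=S path=0 depth=1 children=['A', 'F'] left=[] right=['X'] parent=R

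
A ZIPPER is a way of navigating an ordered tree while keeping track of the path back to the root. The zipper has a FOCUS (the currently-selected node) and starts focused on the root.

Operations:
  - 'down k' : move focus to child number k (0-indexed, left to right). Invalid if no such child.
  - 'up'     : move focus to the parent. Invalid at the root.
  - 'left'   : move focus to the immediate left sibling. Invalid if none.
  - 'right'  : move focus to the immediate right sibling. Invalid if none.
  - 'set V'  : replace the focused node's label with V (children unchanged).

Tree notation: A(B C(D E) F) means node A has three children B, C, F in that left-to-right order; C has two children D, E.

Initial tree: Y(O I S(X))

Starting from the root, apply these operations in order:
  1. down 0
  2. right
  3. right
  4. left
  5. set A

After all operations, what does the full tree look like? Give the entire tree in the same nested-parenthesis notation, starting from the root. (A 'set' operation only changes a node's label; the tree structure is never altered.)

Answer: Y(O A S(X))

Derivation:
Step 1 (down 0): focus=O path=0 depth=1 children=[] left=[] right=['I', 'S'] parent=Y
Step 2 (right): focus=I path=1 depth=1 children=[] left=['O'] right=['S'] parent=Y
Step 3 (right): focus=S path=2 depth=1 children=['X'] left=['O', 'I'] right=[] parent=Y
Step 4 (left): focus=I path=1 depth=1 children=[] left=['O'] right=['S'] parent=Y
Step 5 (set A): focus=A path=1 depth=1 children=[] left=['O'] right=['S'] parent=Y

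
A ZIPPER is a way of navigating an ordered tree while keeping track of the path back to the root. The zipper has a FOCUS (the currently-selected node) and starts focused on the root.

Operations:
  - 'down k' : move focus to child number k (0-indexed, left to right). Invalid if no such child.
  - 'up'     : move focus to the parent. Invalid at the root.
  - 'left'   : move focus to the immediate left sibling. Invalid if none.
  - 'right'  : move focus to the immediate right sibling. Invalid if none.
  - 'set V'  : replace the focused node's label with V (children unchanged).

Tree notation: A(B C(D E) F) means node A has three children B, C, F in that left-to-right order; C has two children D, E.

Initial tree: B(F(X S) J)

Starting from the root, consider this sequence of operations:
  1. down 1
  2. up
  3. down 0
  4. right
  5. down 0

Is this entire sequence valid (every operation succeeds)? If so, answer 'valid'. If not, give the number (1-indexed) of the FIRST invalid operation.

Answer: 5

Derivation:
Step 1 (down 1): focus=J path=1 depth=1 children=[] left=['F'] right=[] parent=B
Step 2 (up): focus=B path=root depth=0 children=['F', 'J'] (at root)
Step 3 (down 0): focus=F path=0 depth=1 children=['X', 'S'] left=[] right=['J'] parent=B
Step 4 (right): focus=J path=1 depth=1 children=[] left=['F'] right=[] parent=B
Step 5 (down 0): INVALID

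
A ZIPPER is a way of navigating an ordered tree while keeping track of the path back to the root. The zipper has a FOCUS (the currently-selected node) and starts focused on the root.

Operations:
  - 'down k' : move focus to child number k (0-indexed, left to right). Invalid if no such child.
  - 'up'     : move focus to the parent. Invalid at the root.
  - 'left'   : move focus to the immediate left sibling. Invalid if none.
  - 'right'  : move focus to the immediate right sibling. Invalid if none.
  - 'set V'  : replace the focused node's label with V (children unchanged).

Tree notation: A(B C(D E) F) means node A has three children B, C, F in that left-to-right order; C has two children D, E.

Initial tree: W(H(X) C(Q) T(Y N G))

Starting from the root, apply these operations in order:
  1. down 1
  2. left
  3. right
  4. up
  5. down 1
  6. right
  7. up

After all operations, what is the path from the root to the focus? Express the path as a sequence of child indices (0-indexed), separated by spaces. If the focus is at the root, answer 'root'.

Answer: root

Derivation:
Step 1 (down 1): focus=C path=1 depth=1 children=['Q'] left=['H'] right=['T'] parent=W
Step 2 (left): focus=H path=0 depth=1 children=['X'] left=[] right=['C', 'T'] parent=W
Step 3 (right): focus=C path=1 depth=1 children=['Q'] left=['H'] right=['T'] parent=W
Step 4 (up): focus=W path=root depth=0 children=['H', 'C', 'T'] (at root)
Step 5 (down 1): focus=C path=1 depth=1 children=['Q'] left=['H'] right=['T'] parent=W
Step 6 (right): focus=T path=2 depth=1 children=['Y', 'N', 'G'] left=['H', 'C'] right=[] parent=W
Step 7 (up): focus=W path=root depth=0 children=['H', 'C', 'T'] (at root)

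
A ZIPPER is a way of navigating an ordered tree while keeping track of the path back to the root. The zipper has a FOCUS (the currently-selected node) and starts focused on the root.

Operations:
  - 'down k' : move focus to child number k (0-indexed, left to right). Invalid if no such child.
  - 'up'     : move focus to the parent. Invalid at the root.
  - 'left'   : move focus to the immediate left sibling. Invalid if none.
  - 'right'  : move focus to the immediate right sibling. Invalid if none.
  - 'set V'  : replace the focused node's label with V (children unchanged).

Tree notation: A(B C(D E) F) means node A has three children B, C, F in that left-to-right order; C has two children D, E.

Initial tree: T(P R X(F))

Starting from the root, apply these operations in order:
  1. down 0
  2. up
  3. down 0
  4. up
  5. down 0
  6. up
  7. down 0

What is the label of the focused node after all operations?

Answer: P

Derivation:
Step 1 (down 0): focus=P path=0 depth=1 children=[] left=[] right=['R', 'X'] parent=T
Step 2 (up): focus=T path=root depth=0 children=['P', 'R', 'X'] (at root)
Step 3 (down 0): focus=P path=0 depth=1 children=[] left=[] right=['R', 'X'] parent=T
Step 4 (up): focus=T path=root depth=0 children=['P', 'R', 'X'] (at root)
Step 5 (down 0): focus=P path=0 depth=1 children=[] left=[] right=['R', 'X'] parent=T
Step 6 (up): focus=T path=root depth=0 children=['P', 'R', 'X'] (at root)
Step 7 (down 0): focus=P path=0 depth=1 children=[] left=[] right=['R', 'X'] parent=T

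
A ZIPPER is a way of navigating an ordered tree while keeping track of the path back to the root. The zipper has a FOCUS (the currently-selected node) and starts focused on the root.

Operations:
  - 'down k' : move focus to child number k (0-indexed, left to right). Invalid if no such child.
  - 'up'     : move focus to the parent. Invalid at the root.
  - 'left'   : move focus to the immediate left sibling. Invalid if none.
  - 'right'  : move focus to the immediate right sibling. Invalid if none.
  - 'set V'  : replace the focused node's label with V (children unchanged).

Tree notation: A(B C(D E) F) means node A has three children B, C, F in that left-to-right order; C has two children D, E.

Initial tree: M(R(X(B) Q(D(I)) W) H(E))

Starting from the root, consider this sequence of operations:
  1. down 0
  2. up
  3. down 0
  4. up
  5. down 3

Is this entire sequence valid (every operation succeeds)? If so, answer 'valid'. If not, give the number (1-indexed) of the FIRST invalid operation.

Answer: 5

Derivation:
Step 1 (down 0): focus=R path=0 depth=1 children=['X', 'Q', 'W'] left=[] right=['H'] parent=M
Step 2 (up): focus=M path=root depth=0 children=['R', 'H'] (at root)
Step 3 (down 0): focus=R path=0 depth=1 children=['X', 'Q', 'W'] left=[] right=['H'] parent=M
Step 4 (up): focus=M path=root depth=0 children=['R', 'H'] (at root)
Step 5 (down 3): INVALID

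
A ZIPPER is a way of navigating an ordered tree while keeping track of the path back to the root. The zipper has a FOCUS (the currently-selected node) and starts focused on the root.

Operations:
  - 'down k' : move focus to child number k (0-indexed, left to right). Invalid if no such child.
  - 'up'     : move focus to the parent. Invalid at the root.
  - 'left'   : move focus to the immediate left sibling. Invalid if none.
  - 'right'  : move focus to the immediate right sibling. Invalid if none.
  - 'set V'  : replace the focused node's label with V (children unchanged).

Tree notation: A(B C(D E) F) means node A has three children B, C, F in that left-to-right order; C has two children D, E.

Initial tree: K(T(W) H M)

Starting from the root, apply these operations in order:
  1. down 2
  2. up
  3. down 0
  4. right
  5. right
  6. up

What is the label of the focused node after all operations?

Answer: K

Derivation:
Step 1 (down 2): focus=M path=2 depth=1 children=[] left=['T', 'H'] right=[] parent=K
Step 2 (up): focus=K path=root depth=0 children=['T', 'H', 'M'] (at root)
Step 3 (down 0): focus=T path=0 depth=1 children=['W'] left=[] right=['H', 'M'] parent=K
Step 4 (right): focus=H path=1 depth=1 children=[] left=['T'] right=['M'] parent=K
Step 5 (right): focus=M path=2 depth=1 children=[] left=['T', 'H'] right=[] parent=K
Step 6 (up): focus=K path=root depth=0 children=['T', 'H', 'M'] (at root)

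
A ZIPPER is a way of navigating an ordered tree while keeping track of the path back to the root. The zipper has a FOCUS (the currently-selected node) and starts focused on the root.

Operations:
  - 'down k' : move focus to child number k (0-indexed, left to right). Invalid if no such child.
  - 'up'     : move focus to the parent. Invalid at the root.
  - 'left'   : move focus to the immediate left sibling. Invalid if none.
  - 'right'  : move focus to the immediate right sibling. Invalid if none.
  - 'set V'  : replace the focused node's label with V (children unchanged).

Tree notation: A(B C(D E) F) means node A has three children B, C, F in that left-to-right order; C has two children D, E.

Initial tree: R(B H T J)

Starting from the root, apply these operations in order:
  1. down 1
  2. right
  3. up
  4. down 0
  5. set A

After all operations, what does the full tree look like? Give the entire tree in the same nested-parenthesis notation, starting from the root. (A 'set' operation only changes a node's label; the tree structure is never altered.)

Answer: R(A H T J)

Derivation:
Step 1 (down 1): focus=H path=1 depth=1 children=[] left=['B'] right=['T', 'J'] parent=R
Step 2 (right): focus=T path=2 depth=1 children=[] left=['B', 'H'] right=['J'] parent=R
Step 3 (up): focus=R path=root depth=0 children=['B', 'H', 'T', 'J'] (at root)
Step 4 (down 0): focus=B path=0 depth=1 children=[] left=[] right=['H', 'T', 'J'] parent=R
Step 5 (set A): focus=A path=0 depth=1 children=[] left=[] right=['H', 'T', 'J'] parent=R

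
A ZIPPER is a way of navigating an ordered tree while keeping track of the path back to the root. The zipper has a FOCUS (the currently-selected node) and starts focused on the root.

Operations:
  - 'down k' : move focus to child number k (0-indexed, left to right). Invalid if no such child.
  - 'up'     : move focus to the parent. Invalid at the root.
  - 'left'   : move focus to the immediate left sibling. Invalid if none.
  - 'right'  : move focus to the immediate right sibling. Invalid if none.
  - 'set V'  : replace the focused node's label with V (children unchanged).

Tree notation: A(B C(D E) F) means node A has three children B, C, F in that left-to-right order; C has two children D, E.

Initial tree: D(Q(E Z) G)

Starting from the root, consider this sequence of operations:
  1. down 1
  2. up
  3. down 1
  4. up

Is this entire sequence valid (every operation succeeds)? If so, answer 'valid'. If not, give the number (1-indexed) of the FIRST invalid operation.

Answer: valid

Derivation:
Step 1 (down 1): focus=G path=1 depth=1 children=[] left=['Q'] right=[] parent=D
Step 2 (up): focus=D path=root depth=0 children=['Q', 'G'] (at root)
Step 3 (down 1): focus=G path=1 depth=1 children=[] left=['Q'] right=[] parent=D
Step 4 (up): focus=D path=root depth=0 children=['Q', 'G'] (at root)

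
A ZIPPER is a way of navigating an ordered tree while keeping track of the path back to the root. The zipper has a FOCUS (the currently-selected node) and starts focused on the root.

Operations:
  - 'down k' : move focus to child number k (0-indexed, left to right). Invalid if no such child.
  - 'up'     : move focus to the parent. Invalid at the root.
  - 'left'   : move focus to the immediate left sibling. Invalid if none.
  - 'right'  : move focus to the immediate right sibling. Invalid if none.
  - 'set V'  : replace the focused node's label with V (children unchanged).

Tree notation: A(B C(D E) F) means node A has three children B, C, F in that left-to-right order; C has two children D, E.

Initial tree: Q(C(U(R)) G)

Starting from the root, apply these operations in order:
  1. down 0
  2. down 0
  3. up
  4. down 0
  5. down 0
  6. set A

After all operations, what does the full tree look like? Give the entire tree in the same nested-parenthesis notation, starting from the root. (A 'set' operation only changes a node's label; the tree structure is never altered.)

Answer: Q(C(U(A)) G)

Derivation:
Step 1 (down 0): focus=C path=0 depth=1 children=['U'] left=[] right=['G'] parent=Q
Step 2 (down 0): focus=U path=0/0 depth=2 children=['R'] left=[] right=[] parent=C
Step 3 (up): focus=C path=0 depth=1 children=['U'] left=[] right=['G'] parent=Q
Step 4 (down 0): focus=U path=0/0 depth=2 children=['R'] left=[] right=[] parent=C
Step 5 (down 0): focus=R path=0/0/0 depth=3 children=[] left=[] right=[] parent=U
Step 6 (set A): focus=A path=0/0/0 depth=3 children=[] left=[] right=[] parent=U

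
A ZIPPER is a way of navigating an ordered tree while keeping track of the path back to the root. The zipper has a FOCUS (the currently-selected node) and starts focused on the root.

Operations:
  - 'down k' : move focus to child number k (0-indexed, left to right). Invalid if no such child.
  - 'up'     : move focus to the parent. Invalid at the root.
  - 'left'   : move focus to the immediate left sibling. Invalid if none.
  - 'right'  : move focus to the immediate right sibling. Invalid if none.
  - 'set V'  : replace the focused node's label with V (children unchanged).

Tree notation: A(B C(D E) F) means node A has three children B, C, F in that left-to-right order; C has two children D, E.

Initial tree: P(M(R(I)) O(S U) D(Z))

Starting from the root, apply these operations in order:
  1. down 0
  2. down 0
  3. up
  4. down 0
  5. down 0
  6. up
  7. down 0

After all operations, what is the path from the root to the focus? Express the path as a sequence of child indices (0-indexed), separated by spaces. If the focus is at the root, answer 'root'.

Answer: 0 0 0

Derivation:
Step 1 (down 0): focus=M path=0 depth=1 children=['R'] left=[] right=['O', 'D'] parent=P
Step 2 (down 0): focus=R path=0/0 depth=2 children=['I'] left=[] right=[] parent=M
Step 3 (up): focus=M path=0 depth=1 children=['R'] left=[] right=['O', 'D'] parent=P
Step 4 (down 0): focus=R path=0/0 depth=2 children=['I'] left=[] right=[] parent=M
Step 5 (down 0): focus=I path=0/0/0 depth=3 children=[] left=[] right=[] parent=R
Step 6 (up): focus=R path=0/0 depth=2 children=['I'] left=[] right=[] parent=M
Step 7 (down 0): focus=I path=0/0/0 depth=3 children=[] left=[] right=[] parent=R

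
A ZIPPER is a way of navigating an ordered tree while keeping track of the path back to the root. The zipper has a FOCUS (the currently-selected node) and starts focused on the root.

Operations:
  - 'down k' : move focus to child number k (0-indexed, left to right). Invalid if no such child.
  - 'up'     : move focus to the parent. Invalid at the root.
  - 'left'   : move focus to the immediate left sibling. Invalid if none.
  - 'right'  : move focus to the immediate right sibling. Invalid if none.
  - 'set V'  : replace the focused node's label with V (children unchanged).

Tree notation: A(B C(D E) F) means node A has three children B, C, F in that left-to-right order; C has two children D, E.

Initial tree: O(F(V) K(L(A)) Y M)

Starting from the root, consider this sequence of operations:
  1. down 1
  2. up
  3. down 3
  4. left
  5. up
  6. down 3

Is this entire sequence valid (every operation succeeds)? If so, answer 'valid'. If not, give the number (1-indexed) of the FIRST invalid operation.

Step 1 (down 1): focus=K path=1 depth=1 children=['L'] left=['F'] right=['Y', 'M'] parent=O
Step 2 (up): focus=O path=root depth=0 children=['F', 'K', 'Y', 'M'] (at root)
Step 3 (down 3): focus=M path=3 depth=1 children=[] left=['F', 'K', 'Y'] right=[] parent=O
Step 4 (left): focus=Y path=2 depth=1 children=[] left=['F', 'K'] right=['M'] parent=O
Step 5 (up): focus=O path=root depth=0 children=['F', 'K', 'Y', 'M'] (at root)
Step 6 (down 3): focus=M path=3 depth=1 children=[] left=['F', 'K', 'Y'] right=[] parent=O

Answer: valid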